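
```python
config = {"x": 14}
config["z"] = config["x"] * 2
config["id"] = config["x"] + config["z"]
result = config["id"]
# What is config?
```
Trace:
  config={'x': 14}
  config={'x': 14, 'z': 28}
  config={'x': 14, 'z': 28, 'id': 42}
  config={'x': 14, 'z': 28, 'id': 42}, result=42

Final answer: {'x': 14, 'z': 28, 'id': 42}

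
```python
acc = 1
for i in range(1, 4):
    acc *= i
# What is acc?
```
Trace:
  acc=1
  acc=1, i=1
  acc=2, i=2
  acc=6, i=3

Final answer: 6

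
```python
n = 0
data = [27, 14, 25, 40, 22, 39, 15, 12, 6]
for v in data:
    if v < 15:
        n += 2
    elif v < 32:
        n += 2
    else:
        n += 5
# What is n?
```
Trace:
  n=0
  n=2, v=27
  n=4, v=14
  n=6, v=25
  n=11, v=40
  n=13, v=22
  n=18, v=39
  n=20, v=15
  n=22, v=12
  n=24, v=6

Final answer: 24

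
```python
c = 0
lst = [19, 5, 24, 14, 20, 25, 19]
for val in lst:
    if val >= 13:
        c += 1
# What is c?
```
Trace:
  c=0
  c=1, val=19
  c=1, val=5
  c=2, val=24
  c=3, val=14
  c=4, val=20
  c=5, val=25
  c=6, val=19

Final answer: 6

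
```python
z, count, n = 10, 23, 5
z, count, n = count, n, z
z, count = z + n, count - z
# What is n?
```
Trace:
  z=10, count=23, n=5
  z=23, count=5, n=10
  z=33, count=-18, n=10

Final answer: 10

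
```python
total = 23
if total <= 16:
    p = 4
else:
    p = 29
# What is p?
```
Trace:
  total=23
  total=23, p=29

Final answer: 29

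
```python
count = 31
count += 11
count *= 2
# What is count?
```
Trace:
  count=31
  count=42
  count=84

Final answer: 84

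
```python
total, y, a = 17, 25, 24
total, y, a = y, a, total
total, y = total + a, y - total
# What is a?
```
Trace:
  total=17, y=25, a=24
  total=25, y=24, a=17
  total=42, y=-1, a=17

Final answer: 17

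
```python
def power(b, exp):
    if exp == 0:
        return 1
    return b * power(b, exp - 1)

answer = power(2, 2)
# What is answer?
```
Call trace:
power(b=2, exp=2)
  power(b=2, exp=1)
    power(b=2, exp=0)
    -> return 1
  -> return 2
-> return 4

Final answer: 4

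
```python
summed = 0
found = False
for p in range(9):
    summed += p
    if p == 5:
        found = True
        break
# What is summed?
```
Trace:
  summed=0
  summed=0, found=False
  summed=0, found=False, p=0
  summed=1, found=False, p=1
  summed=3, found=False, p=2
  summed=6, found=False, p=3
  summed=10, found=False, p=4
  summed=15, found=True, p=5

Final answer: 15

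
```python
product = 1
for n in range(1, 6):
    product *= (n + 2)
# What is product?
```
Trace:
  product=1
  product=3, n=1
  product=12, n=2
  product=60, n=3
  product=360, n=4
  product=2520, n=5

Final answer: 2520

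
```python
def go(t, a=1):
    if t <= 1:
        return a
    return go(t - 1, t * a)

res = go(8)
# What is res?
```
Call trace:
go(t=8, a=1)
  go(t=7, a=8)
    go(t=6, a=56)
      go(t=5, a=336)
        go(t=4, a=1680)
          go(t=3, a=6720)
            go(t=2, a=20160)
              go(t=1, a=40320)
              -> return 40320
            -> return 40320
          -> return 40320
        -> return 40320
      -> return 40320
    -> return 40320
  -> return 40320
-> return 40320

Final answer: 40320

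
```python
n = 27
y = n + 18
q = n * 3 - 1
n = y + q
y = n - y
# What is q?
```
Trace:
  n=27
  n=27, y=45
  n=27, y=45, q=80
  n=125, y=45, q=80
  n=125, y=80, q=80

Final answer: 80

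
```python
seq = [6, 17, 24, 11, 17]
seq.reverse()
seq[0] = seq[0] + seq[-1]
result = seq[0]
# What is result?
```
Trace:
  seq=[6, 17, 24, 11, 17]
  seq=[17, 11, 24, 17, 6]
  seq=[23, 11, 24, 17, 6]
  seq=[23, 11, 24, 17, 6], result=23

Final answer: 23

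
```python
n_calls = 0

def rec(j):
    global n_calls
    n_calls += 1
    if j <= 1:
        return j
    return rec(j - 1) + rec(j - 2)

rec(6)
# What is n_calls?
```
Call trace (a repeated sub-call is expanded the first time; later identical calls just restate its return value):
rec(j=6)
  rec(j=5)
    rec(j=4)
      rec(j=3)
        rec(j=2)
          rec(j=1)
          -> return 1
          rec(j=0)
          -> return 0
        -> return 1
        rec(j=1)
        -> return 1
      -> return 2
      rec(j=2) -> return 1  (same call as traced above)
    -> return 3
    rec(j=3) -> return 2  (same call as traced above)
  -> return 5
  rec(j=4) -> return 3  (same call as traced above)
-> return 8

n_calls is incremented once per call, so count the calls in each subtree. Let C(j) = number of calls made by rec(j).
C(0) = C(1) = 1 (base case, no recursion); C(j) = 1 + C(j - 1) + C(j - 2) otherwise.
C(2) = 1 + C(1) + C(0) = 1 + 1 + 1 = 3
C(3) = 1 + C(2) + C(1) = 1 + 3 + 1 = 5
C(4) = 1 + C(3) + C(2) = 1 + 5 + 3 = 9
C(5) = 1 + C(4) + C(3) = 1 + 9 + 5 = 15
C(6) = 1 + C(5) + C(4) = 1 + 15 + 9 = 25
n_calls = C(6) = 25

Final answer: 25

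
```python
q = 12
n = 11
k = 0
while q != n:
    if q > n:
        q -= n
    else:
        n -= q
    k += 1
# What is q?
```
Trace:
  q=12
  q=12, n=11
  q=12, n=11, k=0
  q=1, n=11, k=1
  q=1, n=10, k=2
  q=1, n=9, k=3
  q=1, n=8, k=4
  q=1, n=7, k=5
  q=1, n=6, k=6
  q=1, n=5, k=7
  q=1, n=4, k=8
  q=1, n=3, k=9
  q=1, n=2, k=10
  q=1, n=1, k=11

Final answer: 1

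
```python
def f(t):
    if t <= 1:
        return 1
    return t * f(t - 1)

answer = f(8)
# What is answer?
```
Call trace:
f(t=8)
  f(t=7)
    f(t=6)
      f(t=5)
        f(t=4)
          f(t=3)
            f(t=2)
              f(t=1)
              -> return 1
            -> return 2
          -> return 6
        -> return 24
      -> return 120
    -> return 720
  -> return 5040
-> return 40320

Final answer: 40320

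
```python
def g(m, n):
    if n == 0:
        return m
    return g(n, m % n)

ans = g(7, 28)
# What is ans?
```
Call trace:
g(m=7, n=28)
  g(m=28, n=7)
    g(m=7, n=0)
    -> return 7
  -> return 7
-> return 7

Final answer: 7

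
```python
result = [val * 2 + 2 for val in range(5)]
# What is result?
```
Trace:
  val=0
  val=1
  val=2
  val=3
  val=4
  result=[2, 4, 6, 8, 10]

Final answer: [2, 4, 6, 8, 10]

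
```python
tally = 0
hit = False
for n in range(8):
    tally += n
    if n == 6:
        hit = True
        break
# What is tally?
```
Trace:
  tally=0
  tally=0, hit=False
  tally=0, hit=False, n=0
  tally=1, hit=False, n=1
  tally=3, hit=False, n=2
  tally=6, hit=False, n=3
  tally=10, hit=False, n=4
  tally=15, hit=False, n=5
  tally=21, hit=True, n=6

Final answer: 21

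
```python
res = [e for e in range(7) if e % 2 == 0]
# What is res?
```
Trace:
  e=0
  e=1
  e=2
  e=3
  e=4
  e=5
  e=6
  res=[0, 2, 4, 6]

Final answer: [0, 2, 4, 6]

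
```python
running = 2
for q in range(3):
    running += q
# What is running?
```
Trace:
  running=2
  running=2, q=0
  running=3, q=1
  running=5, q=2

Final answer: 5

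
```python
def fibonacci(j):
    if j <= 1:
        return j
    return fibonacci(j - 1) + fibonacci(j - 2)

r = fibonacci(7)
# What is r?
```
Call trace (a repeated sub-call is expanded the first time; later identical calls just restate its return value):
fibonacci(j=7)
  fibonacci(j=6)
    fibonacci(j=5)
      fibonacci(j=4)
        fibonacci(j=3)
          fibonacci(j=2)
            fibonacci(j=1)
            -> return 1
            fibonacci(j=0)
            -> return 0
          -> return 1
          fibonacci(j=1)
          -> return 1
        -> return 2
        fibonacci(j=2) -> return 1  (same call as traced above)
      -> return 3
      fibonacci(j=3) -> return 2  (same call as traced above)
    -> return 5
    fibonacci(j=4) -> return 3  (same call as traced above)
  -> return 8
  fibonacci(j=5) -> return 5  (same call as traced above)
-> return 13

Final answer: 13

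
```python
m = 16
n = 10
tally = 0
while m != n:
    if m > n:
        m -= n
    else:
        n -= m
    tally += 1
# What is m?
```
Trace:
  m=16
  m=16, n=10
  m=16, n=10, tally=0
  m=6, n=10, tally=1
  m=6, n=4, tally=2
  m=2, n=4, tally=3
  m=2, n=2, tally=4

Final answer: 2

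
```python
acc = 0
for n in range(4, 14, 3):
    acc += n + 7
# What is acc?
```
Trace:
  acc=0
  acc=11, n=4
  acc=25, n=7
  acc=42, n=10
  acc=62, n=13

Final answer: 62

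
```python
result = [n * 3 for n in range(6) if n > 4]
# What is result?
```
Trace:
  n=0
  n=1
  n=2
  n=3
  n=4
  n=5
  result=[15]

Final answer: [15]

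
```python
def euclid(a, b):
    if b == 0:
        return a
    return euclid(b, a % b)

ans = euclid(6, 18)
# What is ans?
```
Call trace:
euclid(a=6, b=18)
  euclid(a=18, b=6)
    euclid(a=6, b=0)
    -> return 6
  -> return 6
-> return 6

Final answer: 6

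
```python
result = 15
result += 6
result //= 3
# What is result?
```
Trace:
  result=15
  result=21
  result=7

Final answer: 7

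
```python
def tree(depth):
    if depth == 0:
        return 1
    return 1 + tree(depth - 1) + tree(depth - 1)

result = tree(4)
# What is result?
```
Call trace (a repeated sub-call is expanded the first time; later identical calls just restate its return value):
tree(depth=4)
  tree(depth=3)
    tree(depth=2)
      tree(depth=1)
        tree(depth=0)
        -> return 1
        tree(depth=0)
        -> return 1
      -> return 3
      tree(depth=1) -> return 3  (same call as traced above)
    -> return 7
    tree(depth=2) -> return 7  (same call as traced above)
  -> return 15
  tree(depth=3) -> return 15  (same call as traced above)
-> return 31

Final answer: 31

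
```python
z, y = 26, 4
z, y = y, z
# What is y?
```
Trace:
  z=26, y=4
  z=4, y=26

Final answer: 26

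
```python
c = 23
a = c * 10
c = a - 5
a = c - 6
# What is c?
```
Trace:
  c=23
  c=23, a=230
  c=225, a=230
  c=225, a=219

Final answer: 225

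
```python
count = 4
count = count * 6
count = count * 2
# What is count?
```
Trace:
  count=4
  count=24
  count=48

Final answer: 48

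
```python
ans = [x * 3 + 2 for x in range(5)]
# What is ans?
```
Trace:
  x=0
  x=1
  x=2
  x=3
  x=4
  ans=[2, 5, 8, 11, 14]

Final answer: [2, 5, 8, 11, 14]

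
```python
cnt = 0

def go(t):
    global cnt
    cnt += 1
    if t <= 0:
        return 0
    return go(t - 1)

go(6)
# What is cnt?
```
Call trace:
go(t=6)
  go(t=5)
    go(t=4)
      go(t=3)
        go(t=2)
          go(t=1)
            go(t=0)
            -> return 0
          -> return 0
        -> return 0
      -> return 0
    -> return 0
  -> return 0
-> return 0

cnt is incremented once per call. go is entered once for each t = 6, 5, 4, 3, 2, 1, 0 (the t <= 0 call returns without recursing), i.e. 6 + 1 calls.
cnt = 7

Final answer: 7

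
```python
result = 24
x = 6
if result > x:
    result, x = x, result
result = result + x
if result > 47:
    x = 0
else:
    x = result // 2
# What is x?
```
Trace:
  result=24
  result=24, x=6
  result=6, x=24
  result=30, x=24
  result=30, x=15

Final answer: 15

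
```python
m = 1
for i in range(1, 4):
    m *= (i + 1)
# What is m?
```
Trace:
  m=1
  m=2, i=1
  m=6, i=2
  m=24, i=3

Final answer: 24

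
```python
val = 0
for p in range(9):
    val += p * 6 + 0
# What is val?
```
Trace:
  val=0
  val=0, p=0
  val=6, p=1
  val=18, p=2
  val=36, p=3
  val=60, p=4
  val=90, p=5
  val=126, p=6
  val=168, p=7
  val=216, p=8

Final answer: 216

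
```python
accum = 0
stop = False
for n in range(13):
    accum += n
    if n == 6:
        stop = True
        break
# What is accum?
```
Trace:
  accum=0
  accum=0, stop=False
  accum=0, stop=False, n=0
  accum=1, stop=False, n=1
  accum=3, stop=False, n=2
  accum=6, stop=False, n=3
  accum=10, stop=False, n=4
  accum=15, stop=False, n=5
  accum=21, stop=True, n=6

Final answer: 21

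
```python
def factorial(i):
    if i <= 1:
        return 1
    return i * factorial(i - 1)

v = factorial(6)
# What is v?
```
Call trace:
factorial(i=6)
  factorial(i=5)
    factorial(i=4)
      factorial(i=3)
        factorial(i=2)
          factorial(i=1)
          -> return 1
        -> return 2
      -> return 6
    -> return 24
  -> return 120
-> return 720

Final answer: 720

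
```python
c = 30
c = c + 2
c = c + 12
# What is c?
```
Trace:
  c=30
  c=32
  c=44

Final answer: 44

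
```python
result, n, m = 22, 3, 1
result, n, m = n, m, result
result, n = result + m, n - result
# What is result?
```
Trace:
  result=22, n=3, m=1
  result=3, n=1, m=22
  result=25, n=-2, m=22

Final answer: 25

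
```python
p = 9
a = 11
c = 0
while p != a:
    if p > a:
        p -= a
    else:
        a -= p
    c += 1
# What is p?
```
Trace:
  p=9
  p=9, a=11
  p=9, a=11, c=0
  p=9, a=2, c=1
  p=7, a=2, c=2
  p=5, a=2, c=3
  p=3, a=2, c=4
  p=1, a=2, c=5
  p=1, a=1, c=6

Final answer: 1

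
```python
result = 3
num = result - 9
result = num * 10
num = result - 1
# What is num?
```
Trace:
  result=3
  result=3, num=-6
  result=-60, num=-6
  result=-60, num=-61

Final answer: -61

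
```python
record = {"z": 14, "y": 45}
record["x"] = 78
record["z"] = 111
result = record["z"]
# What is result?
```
Trace:
  record={'z': 14, 'y': 45}
  record={'z': 14, 'y': 45, 'x': 78}
  record={'z': 111, 'y': 45, 'x': 78}
  record={'z': 111, 'y': 45, 'x': 78}, result=111

Final answer: 111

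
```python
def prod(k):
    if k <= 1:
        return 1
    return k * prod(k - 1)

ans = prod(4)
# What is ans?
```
Call trace:
prod(k=4)
  prod(k=3)
    prod(k=2)
      prod(k=1)
      -> return 1
    -> return 2
  -> return 6
-> return 24

Final answer: 24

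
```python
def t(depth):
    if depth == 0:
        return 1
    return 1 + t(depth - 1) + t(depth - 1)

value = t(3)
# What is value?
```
Call trace (a repeated sub-call is expanded the first time; later identical calls just restate its return value):
t(depth=3)
  t(depth=2)
    t(depth=1)
      t(depth=0)
      -> return 1
      t(depth=0)
      -> return 1
    -> return 3
    t(depth=1) -> return 3  (same call as traced above)
  -> return 7
  t(depth=2) -> return 7  (same call as traced above)
-> return 15

Final answer: 15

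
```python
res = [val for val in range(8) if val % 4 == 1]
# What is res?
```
Trace:
  val=0
  val=1
  val=2
  val=3
  val=4
  val=5
  val=6
  val=7
  res=[1, 5]

Final answer: [1, 5]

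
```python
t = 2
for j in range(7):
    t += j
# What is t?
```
Trace:
  t=2
  t=2, j=0
  t=3, j=1
  t=5, j=2
  t=8, j=3
  t=12, j=4
  t=17, j=5
  t=23, j=6

Final answer: 23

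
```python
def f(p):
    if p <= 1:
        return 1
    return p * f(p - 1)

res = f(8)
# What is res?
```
Call trace:
f(p=8)
  f(p=7)
    f(p=6)
      f(p=5)
        f(p=4)
          f(p=3)
            f(p=2)
              f(p=1)
              -> return 1
            -> return 2
          -> return 6
        -> return 24
      -> return 120
    -> return 720
  -> return 5040
-> return 40320

Final answer: 40320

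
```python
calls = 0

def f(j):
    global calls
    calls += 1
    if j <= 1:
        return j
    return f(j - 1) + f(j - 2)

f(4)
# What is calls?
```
Call trace (a repeated sub-call is expanded the first time; later identical calls just restate its return value):
f(j=4)
  f(j=3)
    f(j=2)
      f(j=1)
      -> return 1
      f(j=0)
      -> return 0
    -> return 1
    f(j=1)
    -> return 1
  -> return 2
  f(j=2) -> return 1  (same call as traced above)
-> return 3

calls is incremented once per call, so count the calls in each subtree. Let C(j) = number of calls made by f(j).
C(0) = C(1) = 1 (base case, no recursion); C(j) = 1 + C(j - 1) + C(j - 2) otherwise.
C(2) = 1 + C(1) + C(0) = 1 + 1 + 1 = 3
C(3) = 1 + C(2) + C(1) = 1 + 3 + 1 = 5
C(4) = 1 + C(3) + C(2) = 1 + 5 + 3 = 9
calls = C(4) = 9

Final answer: 9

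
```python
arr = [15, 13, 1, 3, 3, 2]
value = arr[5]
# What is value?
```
Trace:
  arr=[15, 13, 1, 3, 3, 2]
  arr=[15, 13, 1, 3, 3, 2], value=2

Final answer: 2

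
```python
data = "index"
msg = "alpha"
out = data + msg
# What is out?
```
Trace:
  data='index'
  data='index', msg='alpha'
  data='index', msg='alpha', out='indexalpha'

Final answer: 'indexalpha'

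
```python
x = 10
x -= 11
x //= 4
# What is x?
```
Trace:
  x=10
  x=-1
  x=-1

Final answer: -1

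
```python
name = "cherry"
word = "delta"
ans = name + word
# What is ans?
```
Trace:
  name='cherry'
  name='cherry', word='delta'
  name='cherry', word='delta', ans='cherrydelta'

Final answer: 'cherrydelta'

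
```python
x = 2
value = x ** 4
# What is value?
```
Trace:
  x=2
  x=2, value=16

Final answer: 16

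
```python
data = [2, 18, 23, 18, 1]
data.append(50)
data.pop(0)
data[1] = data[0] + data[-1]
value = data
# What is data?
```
Trace:
  data=[2, 18, 23, 18, 1]
  data=[2, 18, 23, 18, 1, 50]
  data=[18, 23, 18, 1, 50]
  data=[18, 68, 18, 1, 50]
  data=[18, 68, 18, 1, 50], value=[18, 68, 18, 1, 50]

Final answer: [18, 68, 18, 1, 50]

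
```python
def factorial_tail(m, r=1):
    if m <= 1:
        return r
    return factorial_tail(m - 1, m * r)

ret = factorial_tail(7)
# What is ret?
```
Call trace:
factorial_tail(m=7, r=1)
  factorial_tail(m=6, r=7)
    factorial_tail(m=5, r=42)
      factorial_tail(m=4, r=210)
        factorial_tail(m=3, r=840)
          factorial_tail(m=2, r=2520)
            factorial_tail(m=1, r=5040)
            -> return 5040
          -> return 5040
        -> return 5040
      -> return 5040
    -> return 5040
  -> return 5040
-> return 5040

Final answer: 5040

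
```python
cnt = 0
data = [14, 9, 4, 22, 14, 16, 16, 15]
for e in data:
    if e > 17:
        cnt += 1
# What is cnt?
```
Trace:
  cnt=0
  cnt=0, e=14
  cnt=0, e=9
  cnt=0, e=4
  cnt=1, e=22
  cnt=1, e=14
  cnt=1, e=16
  cnt=1, e=16
  cnt=1, e=15

Final answer: 1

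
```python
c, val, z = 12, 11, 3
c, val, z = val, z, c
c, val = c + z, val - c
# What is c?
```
Trace:
  c=12, val=11, z=3
  c=11, val=3, z=12
  c=23, val=-8, z=12

Final answer: 23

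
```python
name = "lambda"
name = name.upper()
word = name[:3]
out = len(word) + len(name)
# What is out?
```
Trace:
  name='lambda'
  name='LAMBDA'
  name='LAMBDA', word='LAM'
  name='LAMBDA', word='LAM', out=9

Final answer: 9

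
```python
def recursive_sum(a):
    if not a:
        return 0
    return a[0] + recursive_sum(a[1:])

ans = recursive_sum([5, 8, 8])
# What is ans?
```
Call trace:
recursive_sum(a=[5, 8, 8])
  recursive_sum(a=[8, 8])
    recursive_sum(a=[8])
      recursive_sum(a=[])
      -> return 0
    -> return 8
  -> return 16
-> return 21

Final answer: 21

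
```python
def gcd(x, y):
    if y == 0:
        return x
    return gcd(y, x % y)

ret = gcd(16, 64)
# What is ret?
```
Call trace:
gcd(x=16, y=64)
  gcd(x=64, y=16)
    gcd(x=16, y=0)
    -> return 16
  -> return 16
-> return 16

Final answer: 16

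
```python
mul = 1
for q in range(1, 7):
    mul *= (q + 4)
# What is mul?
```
Trace:
  mul=1
  mul=5, q=1
  mul=30, q=2
  mul=210, q=3
  mul=1680, q=4
  mul=15120, q=5
  mul=151200, q=6

Final answer: 151200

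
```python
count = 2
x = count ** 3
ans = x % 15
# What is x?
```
Trace:
  count=2
  count=2, x=8
  count=2, x=8, ans=8

Final answer: 8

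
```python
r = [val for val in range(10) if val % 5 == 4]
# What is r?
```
Trace:
  val=0
  val=1
  val=2
  val=3
  val=4
  val=5
  val=6
  val=7
  val=8
  val=9
  r=[4, 9]

Final answer: [4, 9]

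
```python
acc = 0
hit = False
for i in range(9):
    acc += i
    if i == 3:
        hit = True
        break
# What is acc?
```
Trace:
  acc=0
  acc=0, hit=False
  acc=0, hit=False, i=0
  acc=1, hit=False, i=1
  acc=3, hit=False, i=2
  acc=6, hit=True, i=3

Final answer: 6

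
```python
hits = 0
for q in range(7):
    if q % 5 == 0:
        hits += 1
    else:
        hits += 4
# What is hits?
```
Trace:
  hits=0
  hits=1, q=0
  hits=5, q=1
  hits=9, q=2
  hits=13, q=3
  hits=17, q=4
  hits=18, q=5
  hits=22, q=6

Final answer: 22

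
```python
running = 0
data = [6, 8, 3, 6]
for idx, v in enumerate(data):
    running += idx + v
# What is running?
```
Trace:
  running=0
  running=6, idx=0, v=6
  running=15, idx=1, v=8
  running=20, idx=2, v=3
  running=29, idx=3, v=6

Final answer: 29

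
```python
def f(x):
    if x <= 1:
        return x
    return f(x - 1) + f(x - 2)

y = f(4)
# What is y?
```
Call trace (a repeated sub-call is expanded the first time; later identical calls just restate its return value):
f(x=4)
  f(x=3)
    f(x=2)
      f(x=1)
      -> return 1
      f(x=0)
      -> return 0
    -> return 1
    f(x=1)
    -> return 1
  -> return 2
  f(x=2) -> return 1  (same call as traced above)
-> return 3

Final answer: 3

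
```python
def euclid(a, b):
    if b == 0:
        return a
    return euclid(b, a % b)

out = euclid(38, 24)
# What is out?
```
Call trace:
euclid(a=38, b=24)
  euclid(a=24, b=14)
    euclid(a=14, b=10)
      euclid(a=10, b=4)
        euclid(a=4, b=2)
          euclid(a=2, b=0)
          -> return 2
        -> return 2
      -> return 2
    -> return 2
  -> return 2
-> return 2

Final answer: 2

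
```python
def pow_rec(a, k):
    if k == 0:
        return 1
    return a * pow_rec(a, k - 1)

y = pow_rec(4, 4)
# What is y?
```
Call trace:
pow_rec(a=4, k=4)
  pow_rec(a=4, k=3)
    pow_rec(a=4, k=2)
      pow_rec(a=4, k=1)
        pow_rec(a=4, k=0)
        -> return 1
      -> return 4
    -> return 16
  -> return 64
-> return 256

Final answer: 256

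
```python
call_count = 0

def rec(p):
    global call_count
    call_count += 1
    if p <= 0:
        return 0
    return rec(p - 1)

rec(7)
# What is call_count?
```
Call trace:
rec(p=7)
  rec(p=6)
    rec(p=5)
      rec(p=4)
        rec(p=3)
          rec(p=2)
            rec(p=1)
              rec(p=0)
              -> return 0
            -> return 0
          -> return 0
        -> return 0
      -> return 0
    -> return 0
  -> return 0
-> return 0

call_count is incremented once per call. rec is entered once for each p = 7, 6, 5, 4, 3, 2, 1, 0 (the p <= 0 call returns without recursing), i.e. 7 + 1 calls.
call_count = 8

Final answer: 8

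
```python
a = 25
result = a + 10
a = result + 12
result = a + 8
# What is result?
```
Trace:
  a=25
  a=25, result=35
  a=47, result=35
  a=47, result=55

Final answer: 55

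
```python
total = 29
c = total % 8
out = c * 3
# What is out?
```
Trace:
  total=29
  total=29, c=5
  total=29, c=5, out=15

Final answer: 15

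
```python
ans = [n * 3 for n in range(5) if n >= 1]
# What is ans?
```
Trace:
  n=0
  n=1
  n=2
  n=3
  n=4
  ans=[3, 6, 9, 12]

Final answer: [3, 6, 9, 12]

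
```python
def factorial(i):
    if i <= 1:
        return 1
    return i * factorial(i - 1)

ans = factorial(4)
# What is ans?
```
Call trace:
factorial(i=4)
  factorial(i=3)
    factorial(i=2)
      factorial(i=1)
      -> return 1
    -> return 2
  -> return 6
-> return 24

Final answer: 24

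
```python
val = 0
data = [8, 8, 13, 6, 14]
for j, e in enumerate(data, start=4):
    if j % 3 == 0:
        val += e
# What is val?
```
Trace:
  val=0
  val=0, j=4, e=8
  val=0, j=5, e=8
  val=13, j=6, e=13
  val=13, j=7, e=6
  val=13, j=8, e=14

Final answer: 13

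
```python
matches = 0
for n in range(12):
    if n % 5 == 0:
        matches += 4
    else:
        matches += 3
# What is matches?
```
Trace:
  matches=0
  matches=4, n=0
  matches=7, n=1
  matches=10, n=2
  matches=13, n=3
  matches=16, n=4
  matches=20, n=5
  matches=23, n=6
  matches=26, n=7
  matches=29, n=8
  matches=32, n=9
  matches=36, n=10
  matches=39, n=11

Final answer: 39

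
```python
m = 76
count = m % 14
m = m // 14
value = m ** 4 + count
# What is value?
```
Trace:
  m=76
  m=76, count=6
  m=5, count=6
  m=5, count=6, value=631

Final answer: 631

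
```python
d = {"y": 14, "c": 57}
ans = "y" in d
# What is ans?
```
Trace:
  d={'y': 14, 'c': 57}
  d={'y': 14, 'c': 57}, ans=True

Final answer: True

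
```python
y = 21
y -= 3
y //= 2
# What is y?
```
Trace:
  y=21
  y=18
  y=9

Final answer: 9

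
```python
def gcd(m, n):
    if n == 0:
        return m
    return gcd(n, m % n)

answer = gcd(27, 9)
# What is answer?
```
Call trace:
gcd(m=27, n=9)
  gcd(m=9, n=0)
  -> return 9
-> return 9

Final answer: 9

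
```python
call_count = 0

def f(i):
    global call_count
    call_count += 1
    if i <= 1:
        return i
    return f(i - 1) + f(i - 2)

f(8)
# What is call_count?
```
Call trace (a repeated sub-call is expanded the first time; later identical calls just restate its return value):
f(i=8)
  f(i=7)
    f(i=6)
      f(i=5)
        f(i=4)
          f(i=3)
            f(i=2)
              f(i=1)
              -> return 1
              f(i=0)
              -> return 0
            -> return 1
            f(i=1)
            -> return 1
          -> return 2
          f(i=2) -> return 1  (same call as traced above)
        -> return 3
        f(i=3) -> return 2  (same call as traced above)
      -> return 5
      f(i=4) -> return 3  (same call as traced above)
    -> return 8
    f(i=5) -> return 5  (same call as traced above)
  -> return 13
  f(i=6) -> return 8  (same call as traced above)
-> return 21

call_count is incremented once per call, so count the calls in each subtree. Let C(i) = number of calls made by f(i).
C(0) = C(1) = 1 (base case, no recursion); C(i) = 1 + C(i - 1) + C(i - 2) otherwise.
C(2) = 1 + C(1) + C(0) = 1 + 1 + 1 = 3
C(3) = 1 + C(2) + C(1) = 1 + 3 + 1 = 5
C(4) = 1 + C(3) + C(2) = 1 + 5 + 3 = 9
C(5) = 1 + C(4) + C(3) = 1 + 9 + 5 = 15
C(6) = 1 + C(5) + C(4) = 1 + 15 + 9 = 25
C(7) = 1 + C(6) + C(5) = 1 + 25 + 15 = 41
C(8) = 1 + C(7) + C(6) = 1 + 41 + 25 = 67
call_count = C(8) = 67

Final answer: 67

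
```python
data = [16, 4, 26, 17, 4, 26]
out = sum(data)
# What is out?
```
Trace:
  data=[16, 4, 26, 17, 4, 26]
  data=[16, 4, 26, 17, 4, 26], out=93

Final answer: 93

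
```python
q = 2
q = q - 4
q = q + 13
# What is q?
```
Trace:
  q=2
  q=-2
  q=11

Final answer: 11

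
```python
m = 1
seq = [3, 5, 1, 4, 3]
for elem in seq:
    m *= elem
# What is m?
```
Trace:
  m=1
  m=3, elem=3
  m=15, elem=5
  m=15, elem=1
  m=60, elem=4
  m=180, elem=3

Final answer: 180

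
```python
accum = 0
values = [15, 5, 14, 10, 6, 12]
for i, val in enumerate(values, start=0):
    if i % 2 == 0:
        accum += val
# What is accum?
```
Trace:
  accum=0
  accum=15, i=0, val=15
  accum=15, i=1, val=5
  accum=29, i=2, val=14
  accum=29, i=3, val=10
  accum=35, i=4, val=6
  accum=35, i=5, val=12

Final answer: 35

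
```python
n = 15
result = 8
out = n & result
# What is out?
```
Trace:
  n=15
  n=15, result=8
  n=15, result=8, out=8

Final answer: 8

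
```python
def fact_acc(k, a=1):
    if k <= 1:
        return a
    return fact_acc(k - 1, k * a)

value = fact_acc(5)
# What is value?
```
Call trace:
fact_acc(k=5, a=1)
  fact_acc(k=4, a=5)
    fact_acc(k=3, a=20)
      fact_acc(k=2, a=60)
        fact_acc(k=1, a=120)
        -> return 120
      -> return 120
    -> return 120
  -> return 120
-> return 120

Final answer: 120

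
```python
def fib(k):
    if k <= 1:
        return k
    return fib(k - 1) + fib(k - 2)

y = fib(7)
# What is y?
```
Call trace (a repeated sub-call is expanded the first time; later identical calls just restate its return value):
fib(k=7)
  fib(k=6)
    fib(k=5)
      fib(k=4)
        fib(k=3)
          fib(k=2)
            fib(k=1)
            -> return 1
            fib(k=0)
            -> return 0
          -> return 1
          fib(k=1)
          -> return 1
        -> return 2
        fib(k=2) -> return 1  (same call as traced above)
      -> return 3
      fib(k=3) -> return 2  (same call as traced above)
    -> return 5
    fib(k=4) -> return 3  (same call as traced above)
  -> return 8
  fib(k=5) -> return 5  (same call as traced above)
-> return 13

Final answer: 13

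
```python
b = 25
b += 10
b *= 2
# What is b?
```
Trace:
  b=25
  b=35
  b=70

Final answer: 70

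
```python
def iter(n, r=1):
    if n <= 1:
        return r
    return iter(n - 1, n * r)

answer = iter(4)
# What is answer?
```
Call trace:
iter(n=4, r=1)
  iter(n=3, r=4)
    iter(n=2, r=12)
      iter(n=1, r=24)
      -> return 24
    -> return 24
  -> return 24
-> return 24

Final answer: 24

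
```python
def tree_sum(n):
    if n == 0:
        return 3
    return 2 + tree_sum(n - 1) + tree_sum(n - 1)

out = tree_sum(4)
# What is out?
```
Call trace (a repeated sub-call is expanded the first time; later identical calls just restate its return value):
tree_sum(n=4)
  tree_sum(n=3)
    tree_sum(n=2)
      tree_sum(n=1)
        tree_sum(n=0)
        -> return 3
        tree_sum(n=0)
        -> return 3
      -> return 8
      tree_sum(n=1) -> return 8  (same call as traced above)
    -> return 18
    tree_sum(n=2) -> return 18  (same call as traced above)
  -> return 38
  tree_sum(n=3) -> return 38  (same call as traced above)
-> return 78

Final answer: 78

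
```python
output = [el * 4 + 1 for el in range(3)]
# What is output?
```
Trace:
  el=0
  el=1
  el=2
  output=[1, 5, 9]

Final answer: [1, 5, 9]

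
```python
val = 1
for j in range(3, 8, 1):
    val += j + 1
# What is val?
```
Trace:
  val=1
  val=5, j=3
  val=10, j=4
  val=16, j=5
  val=23, j=6
  val=31, j=7

Final answer: 31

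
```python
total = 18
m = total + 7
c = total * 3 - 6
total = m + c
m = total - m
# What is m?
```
Trace:
  total=18
  total=18, m=25
  total=18, m=25, c=48
  total=73, m=25, c=48
  total=73, m=48, c=48

Final answer: 48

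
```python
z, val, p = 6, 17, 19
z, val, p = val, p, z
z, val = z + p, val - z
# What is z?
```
Trace:
  z=6, val=17, p=19
  z=17, val=19, p=6
  z=23, val=2, p=6

Final answer: 23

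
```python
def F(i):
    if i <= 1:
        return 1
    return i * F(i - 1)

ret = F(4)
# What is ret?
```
Call trace:
F(i=4)
  F(i=3)
    F(i=2)
      F(i=1)
      -> return 1
    -> return 2
  -> return 6
-> return 24

Final answer: 24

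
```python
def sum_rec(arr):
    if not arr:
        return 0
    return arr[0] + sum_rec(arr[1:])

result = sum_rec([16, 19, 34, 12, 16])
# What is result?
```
Call trace:
sum_rec(arr=[16, 19, 34, 12, 16])
  sum_rec(arr=[19, 34, 12, 16])
    sum_rec(arr=[34, 12, 16])
      sum_rec(arr=[12, 16])
        sum_rec(arr=[16])
          sum_rec(arr=[])
          -> return 0
        -> return 16
      -> return 28
    -> return 62
  -> return 81
-> return 97

Final answer: 97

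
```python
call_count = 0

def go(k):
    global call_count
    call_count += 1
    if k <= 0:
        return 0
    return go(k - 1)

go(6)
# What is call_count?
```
Call trace:
go(k=6)
  go(k=5)
    go(k=4)
      go(k=3)
        go(k=2)
          go(k=1)
            go(k=0)
            -> return 0
          -> return 0
        -> return 0
      -> return 0
    -> return 0
  -> return 0
-> return 0

call_count is incremented once per call. go is entered once for each k = 6, 5, 4, 3, 2, 1, 0 (the k <= 0 call returns without recursing), i.e. 6 + 1 calls.
call_count = 7

Final answer: 7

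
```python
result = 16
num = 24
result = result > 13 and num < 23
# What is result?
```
Trace:
  result=16
  result=16, num=24
  result=False, num=24

Final answer: False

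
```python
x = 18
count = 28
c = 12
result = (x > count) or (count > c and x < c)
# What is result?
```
Trace:
  x=18
  x=18, count=28
  x=18, count=28, c=12
  x=18, count=28, c=12, result=False

Final answer: False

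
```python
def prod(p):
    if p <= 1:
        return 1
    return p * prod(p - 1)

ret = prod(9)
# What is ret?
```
Call trace:
prod(p=9)
  prod(p=8)
    prod(p=7)
      prod(p=6)
        prod(p=5)
          prod(p=4)
            prod(p=3)
              prod(p=2)
                prod(p=1)
                -> return 1
              -> return 2
            -> return 6
          -> return 24
        -> return 120
      -> return 720
    -> return 5040
  -> return 40320
-> return 362880

Final answer: 362880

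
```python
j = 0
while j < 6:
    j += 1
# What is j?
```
Trace:
  j=0
  j=1
  j=2
  j=3
  j=4
  j=5
  j=6

Final answer: 6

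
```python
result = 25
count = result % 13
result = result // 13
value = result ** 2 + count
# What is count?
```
Trace:
  result=25
  result=25, count=12
  result=1, count=12
  result=1, count=12, value=13

Final answer: 12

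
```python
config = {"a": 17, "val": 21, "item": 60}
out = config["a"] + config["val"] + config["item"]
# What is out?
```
Trace:
  config={'a': 17, 'val': 21, 'item': 60}
  config={'a': 17, 'val': 21, 'item': 60}, out=98

Final answer: 98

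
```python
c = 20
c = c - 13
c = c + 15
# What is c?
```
Trace:
  c=20
  c=7
  c=22

Final answer: 22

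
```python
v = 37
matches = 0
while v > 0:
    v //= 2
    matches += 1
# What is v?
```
Trace:
  v=37
  v=37, matches=0
  v=18, matches=1
  v=9, matches=2
  v=4, matches=3
  v=2, matches=4
  v=1, matches=5
  v=0, matches=6

Final answer: 0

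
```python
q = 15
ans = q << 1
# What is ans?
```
Trace:
  q=15
  q=15, ans=30

Final answer: 30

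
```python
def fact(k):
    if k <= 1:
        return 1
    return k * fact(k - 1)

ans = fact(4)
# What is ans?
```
Call trace:
fact(k=4)
  fact(k=3)
    fact(k=2)
      fact(k=1)
      -> return 1
    -> return 2
  -> return 6
-> return 24

Final answer: 24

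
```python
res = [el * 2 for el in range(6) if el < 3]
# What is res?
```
Trace:
  el=0
  el=1
  el=2
  el=3
  el=4
  el=5
  res=[0, 2, 4]

Final answer: [0, 2, 4]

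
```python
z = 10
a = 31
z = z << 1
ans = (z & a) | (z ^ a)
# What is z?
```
Trace:
  z=10
  z=10, a=31
  z=20, a=31
  z=20, a=31, ans=31

Final answer: 20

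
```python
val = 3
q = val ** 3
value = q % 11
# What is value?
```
Trace:
  val=3
  val=3, q=27
  val=3, q=27, value=5

Final answer: 5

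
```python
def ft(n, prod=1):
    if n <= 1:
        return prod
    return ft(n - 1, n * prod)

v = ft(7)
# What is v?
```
Call trace:
ft(n=7, prod=1)
  ft(n=6, prod=7)
    ft(n=5, prod=42)
      ft(n=4, prod=210)
        ft(n=3, prod=840)
          ft(n=2, prod=2520)
            ft(n=1, prod=5040)
            -> return 5040
          -> return 5040
        -> return 5040
      -> return 5040
    -> return 5040
  -> return 5040
-> return 5040

Final answer: 5040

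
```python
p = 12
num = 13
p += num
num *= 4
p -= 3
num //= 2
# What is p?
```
Trace:
  p=12
  p=12, num=13
  p=25, num=13
  p=25, num=52
  p=22, num=52
  p=22, num=26

Final answer: 22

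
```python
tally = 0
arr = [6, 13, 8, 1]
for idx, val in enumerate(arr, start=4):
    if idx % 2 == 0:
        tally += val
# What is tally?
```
Trace:
  tally=0
  tally=6, idx=4, val=6
  tally=6, idx=5, val=13
  tally=14, idx=6, val=8
  tally=14, idx=7, val=1

Final answer: 14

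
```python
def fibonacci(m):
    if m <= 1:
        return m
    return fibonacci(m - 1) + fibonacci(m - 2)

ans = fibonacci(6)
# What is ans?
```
Call trace (a repeated sub-call is expanded the first time; later identical calls just restate its return value):
fibonacci(m=6)
  fibonacci(m=5)
    fibonacci(m=4)
      fibonacci(m=3)
        fibonacci(m=2)
          fibonacci(m=1)
          -> return 1
          fibonacci(m=0)
          -> return 0
        -> return 1
        fibonacci(m=1)
        -> return 1
      -> return 2
      fibonacci(m=2) -> return 1  (same call as traced above)
    -> return 3
    fibonacci(m=3) -> return 2  (same call as traced above)
  -> return 5
  fibonacci(m=4) -> return 3  (same call as traced above)
-> return 8

Final answer: 8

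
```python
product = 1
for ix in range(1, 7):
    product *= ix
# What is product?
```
Trace:
  product=1
  product=1, ix=1
  product=2, ix=2
  product=6, ix=3
  product=24, ix=4
  product=120, ix=5
  product=720, ix=6

Final answer: 720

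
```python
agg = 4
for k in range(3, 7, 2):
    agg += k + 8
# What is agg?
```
Trace:
  agg=4
  agg=15, k=3
  agg=28, k=5

Final answer: 28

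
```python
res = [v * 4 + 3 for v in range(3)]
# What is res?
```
Trace:
  v=0
  v=1
  v=2
  res=[3, 7, 11]

Final answer: [3, 7, 11]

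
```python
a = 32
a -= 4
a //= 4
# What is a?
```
Trace:
  a=32
  a=28
  a=7

Final answer: 7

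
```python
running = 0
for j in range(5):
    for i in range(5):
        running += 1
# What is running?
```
Trace:
  running=0
  running=1, j=0, i=0
  running=2, j=0, i=1
  running=3, j=0, i=2
  running=4, j=0, i=3
  running=5, j=0, i=4
  running=6, j=1, i=0
  running=7, j=1, i=1
  running=8, j=1, i=2
  running=9, j=1, i=3
  running=10, j=1, i=4
  running=11, j=2, i=0
  running=12, j=2, i=1
  running=13, j=2, i=2
  running=14, j=2, i=3
  running=15, j=2, i=4
  running=16, j=3, i=0
  running=17, j=3, i=1
  running=18, j=3, i=2
  running=19, j=3, i=3
  running=20, j=3, i=4
  running=21, j=4, i=0
  running=22, j=4, i=1
  running=23, j=4, i=2
  running=24, j=4, i=3
  running=25, j=4, i=4

Final answer: 25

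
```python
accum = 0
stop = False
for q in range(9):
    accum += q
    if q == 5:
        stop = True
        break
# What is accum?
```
Trace:
  accum=0
  accum=0, stop=False
  accum=0, stop=False, q=0
  accum=1, stop=False, q=1
  accum=3, stop=False, q=2
  accum=6, stop=False, q=3
  accum=10, stop=False, q=4
  accum=15, stop=True, q=5

Final answer: 15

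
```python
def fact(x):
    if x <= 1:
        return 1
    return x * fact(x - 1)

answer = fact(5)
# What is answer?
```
Call trace:
fact(x=5)
  fact(x=4)
    fact(x=3)
      fact(x=2)
        fact(x=1)
        -> return 1
      -> return 2
    -> return 6
  -> return 24
-> return 120

Final answer: 120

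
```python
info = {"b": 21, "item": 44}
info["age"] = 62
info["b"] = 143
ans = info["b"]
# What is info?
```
Trace:
  info={'b': 21, 'item': 44}
  info={'b': 21, 'item': 44, 'age': 62}
  info={'b': 143, 'item': 44, 'age': 62}
  info={'b': 143, 'item': 44, 'age': 62}, ans=143

Final answer: {'b': 143, 'item': 44, 'age': 62}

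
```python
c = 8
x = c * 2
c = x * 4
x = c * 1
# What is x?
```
Trace:
  c=8
  c=8, x=16
  c=64, x=16
  c=64, x=64

Final answer: 64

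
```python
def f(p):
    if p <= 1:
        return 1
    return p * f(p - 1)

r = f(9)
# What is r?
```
Call trace:
f(p=9)
  f(p=8)
    f(p=7)
      f(p=6)
        f(p=5)
          f(p=4)
            f(p=3)
              f(p=2)
                f(p=1)
                -> return 1
              -> return 2
            -> return 6
          -> return 24
        -> return 120
      -> return 720
    -> return 5040
  -> return 40320
-> return 362880

Final answer: 362880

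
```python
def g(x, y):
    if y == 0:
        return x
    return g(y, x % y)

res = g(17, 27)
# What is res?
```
Call trace:
g(x=17, y=27)
  g(x=27, y=17)
    g(x=17, y=10)
      g(x=10, y=7)
        g(x=7, y=3)
          g(x=3, y=1)
            g(x=1, y=0)
            -> return 1
          -> return 1
        -> return 1
      -> return 1
    -> return 1
  -> return 1
-> return 1

Final answer: 1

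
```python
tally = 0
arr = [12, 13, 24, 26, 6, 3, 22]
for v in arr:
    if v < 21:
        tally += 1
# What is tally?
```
Trace:
  tally=0
  tally=1, v=12
  tally=2, v=13
  tally=2, v=24
  tally=2, v=26
  tally=3, v=6
  tally=4, v=3
  tally=4, v=22

Final answer: 4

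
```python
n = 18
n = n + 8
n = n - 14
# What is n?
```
Trace:
  n=18
  n=26
  n=12

Final answer: 12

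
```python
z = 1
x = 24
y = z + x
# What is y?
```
Trace:
  z=1
  z=1, x=24
  z=1, x=24, y=25

Final answer: 25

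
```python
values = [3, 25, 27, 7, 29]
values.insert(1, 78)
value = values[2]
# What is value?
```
Trace:
  values=[3, 25, 27, 7, 29]
  values=[3, 78, 25, 27, 7, 29]
  values=[3, 78, 25, 27, 7, 29], value=25

Final answer: 25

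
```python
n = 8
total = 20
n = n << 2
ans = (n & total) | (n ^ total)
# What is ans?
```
Trace:
  n=8
  n=8, total=20
  n=32, total=20
  n=32, total=20, ans=52

Final answer: 52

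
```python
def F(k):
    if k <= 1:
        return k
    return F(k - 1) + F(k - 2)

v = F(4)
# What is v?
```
Call trace (a repeated sub-call is expanded the first time; later identical calls just restate its return value):
F(k=4)
  F(k=3)
    F(k=2)
      F(k=1)
      -> return 1
      F(k=0)
      -> return 0
    -> return 1
    F(k=1)
    -> return 1
  -> return 2
  F(k=2) -> return 1  (same call as traced above)
-> return 3

Final answer: 3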